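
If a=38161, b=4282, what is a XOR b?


38161 ^ 4282 = 34219

34219


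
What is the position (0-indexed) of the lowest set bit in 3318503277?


0b11000101110011000101011101101101. Lowest set bit at position 0

0


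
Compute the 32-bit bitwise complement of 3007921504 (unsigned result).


~0b10110011010010010011110101100000 = 0b1001100101101101100001010011111 = 1287045791 (32-bit unsigned)

1287045791


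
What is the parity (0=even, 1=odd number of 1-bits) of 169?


0b10101001 has 4 ones => parity 0

0


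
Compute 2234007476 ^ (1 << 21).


2234007476 ^ (1 << 21) = 2234007476 ^ 2097152 = 2231910324

2231910324


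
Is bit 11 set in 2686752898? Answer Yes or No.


0b10100000001001001001100010000010, bit 11 = 1. Yes

Yes


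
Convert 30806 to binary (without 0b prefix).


30806 = 111100001010110 in binary

111100001010110


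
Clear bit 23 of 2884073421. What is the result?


2884073421 & ~(1 << 23) = 2875684813

2875684813


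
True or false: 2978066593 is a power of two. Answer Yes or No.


0b10110001100000011011000010100001. Multiple bits set => No

No


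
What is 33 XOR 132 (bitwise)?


0b100001 ^ 0b10000100 = 0b10100101 = 165

165


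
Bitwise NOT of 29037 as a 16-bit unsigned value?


~0b111000101101101 = 0b1000111010010010 = 36498 (16-bit unsigned)

36498


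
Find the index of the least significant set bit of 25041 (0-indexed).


0b110000111010001. Lowest set bit at position 0

0


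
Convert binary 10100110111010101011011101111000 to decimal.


10100110111010101011011101111000 in decimal = 2800400248

2800400248


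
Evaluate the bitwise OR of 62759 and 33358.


0b1111010100100111 | 0b1000001001001110 = 0b1111011101101111 = 63343

63343


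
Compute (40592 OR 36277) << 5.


Step 1: 40592 | 36277 = 40885
Step 2: 40885 << 5 = 1308320

1308320


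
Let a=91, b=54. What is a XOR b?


91 ^ 54 = 109

109


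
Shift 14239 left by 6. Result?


0b11011110011111 << 6 = 0b11011110011111000000 = 911296

911296


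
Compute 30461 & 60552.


0b111011011111101 & 0b1110110010001000 = 0b110010010001000 = 25736

25736


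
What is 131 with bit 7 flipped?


131 ^ (1 << 7) = 131 ^ 128 = 3

3


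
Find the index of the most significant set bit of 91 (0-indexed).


0b1011011. Highest set bit at position 6

6


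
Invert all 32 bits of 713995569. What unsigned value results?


713995569 ^ 4294967295 = 3580971726

3580971726


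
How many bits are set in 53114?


0b1100111101111010 has 11 set bits

11


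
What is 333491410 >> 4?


0b10011111000001010110011010010 >> 4 = 0b1001111100000101011001101 = 20843213

20843213


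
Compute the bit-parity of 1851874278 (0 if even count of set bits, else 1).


0b1101110011000010101101111100110 has 18 ones => parity 0

0


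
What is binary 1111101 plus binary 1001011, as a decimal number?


1111101 + 1001011 = 11001000 = 200

200


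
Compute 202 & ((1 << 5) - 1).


202 & 31 = 10

10


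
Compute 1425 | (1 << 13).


1425 | (1 << 13) = 1425 | 8192 = 9617

9617


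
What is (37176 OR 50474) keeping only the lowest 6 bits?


Step 1: 37176 | 50474 = 54586
Step 2: 54586 & 63 = 58

58


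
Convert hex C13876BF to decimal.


C13876BF hex = 3241703103 decimal

3241703103


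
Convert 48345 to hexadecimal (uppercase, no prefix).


48345 = BCD9 hex

BCD9


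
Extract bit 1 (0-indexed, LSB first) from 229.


0b11100101, position 1 = 0

0


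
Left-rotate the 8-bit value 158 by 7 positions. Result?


Rotate 0b10011110 left by 7 (8-bit) = 0b1001111 = 79

79


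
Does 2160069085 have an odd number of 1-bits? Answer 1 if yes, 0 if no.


0b10000000110000000000100111011101 has 11 ones => parity 1

1


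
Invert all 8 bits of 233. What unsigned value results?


233 ^ 255 = 22

22


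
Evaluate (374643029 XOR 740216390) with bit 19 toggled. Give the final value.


Step 1: 374643029 ^ 740216390 = 977950483
Step 2: 977950483 ^ (1 << 19) = 977950483 ^ 524288 = 977426195

977426195


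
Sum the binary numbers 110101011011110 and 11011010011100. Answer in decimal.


110101011011110 + 11011010011100 = 1010000101111010 = 41338

41338


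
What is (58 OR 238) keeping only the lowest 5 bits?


Step 1: 58 | 238 = 254
Step 2: 254 & 31 = 30

30


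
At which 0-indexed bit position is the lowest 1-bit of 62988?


0b1111011000001100. Lowest set bit at position 2

2


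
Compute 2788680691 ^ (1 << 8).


2788680691 ^ (1 << 8) = 2788680691 ^ 256 = 2788680435

2788680435


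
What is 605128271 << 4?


0b100100000100011000011001001111 << 4 = 0b1001000001000110000110010011110000 = 9682052336

9682052336


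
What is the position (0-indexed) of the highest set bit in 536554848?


0b11111111110110010110101100000. Highest set bit at position 28

28


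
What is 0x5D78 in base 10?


5D78 hex = 23928 decimal

23928


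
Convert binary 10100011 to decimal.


10100011 in decimal = 163

163


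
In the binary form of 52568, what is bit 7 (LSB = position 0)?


0b1100110101011000, position 7 = 0

0


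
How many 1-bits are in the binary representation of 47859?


0b1011101011110011 has 11 set bits

11


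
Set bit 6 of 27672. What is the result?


27672 | (1 << 6) = 27672 | 64 = 27736

27736


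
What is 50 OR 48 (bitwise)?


0b110010 | 0b110000 = 0b110010 = 50

50


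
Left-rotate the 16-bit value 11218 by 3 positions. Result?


Rotate 0b10101111010010 left by 3 (16-bit) = 0b101111010010001 = 24209

24209


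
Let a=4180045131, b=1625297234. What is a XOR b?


4180045131 ^ 1625297234 = 2579921945

2579921945


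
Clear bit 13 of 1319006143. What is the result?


1319006143 & ~(1 << 13) = 1318997951

1318997951


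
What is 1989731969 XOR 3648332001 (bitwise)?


0b1110110100110001110011010000001 ^ 0b11011001011101010010000011100001 = 0b10101111111011011100011001100000 = 2951595616

2951595616


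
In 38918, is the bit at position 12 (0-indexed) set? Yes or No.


0b1001100000000110, bit 12 = 1. Yes

Yes


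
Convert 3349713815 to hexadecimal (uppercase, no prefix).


3349713815 = C7A89397 hex

C7A89397


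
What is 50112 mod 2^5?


50112 & 31 = 0

0


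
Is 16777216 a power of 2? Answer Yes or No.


0b1000000000000000000000000. Only one bit set => Yes

Yes


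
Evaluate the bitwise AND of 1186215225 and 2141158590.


0b1000110101101000011010100111001 & 0b1111111100111110111110010111110 = 0b1000110100101000011010000111000 = 1184117816

1184117816


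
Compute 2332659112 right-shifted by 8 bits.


0b10001011000010011000110110101000 >> 8 = 0b100010110000100110001101 = 9111949

9111949


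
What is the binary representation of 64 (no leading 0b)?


64 = 1000000 in binary

1000000


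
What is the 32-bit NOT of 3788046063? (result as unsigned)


~0b11100001110010001111111011101111 = 0b11110001101110000000100010000 = 506921232 (32-bit unsigned)

506921232


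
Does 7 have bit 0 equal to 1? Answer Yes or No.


0b111, bit 0 = 1. Yes

Yes


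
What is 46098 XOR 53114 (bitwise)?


0b1011010000010010 ^ 0b1100111101111010 = 0b111101101101000 = 31592

31592


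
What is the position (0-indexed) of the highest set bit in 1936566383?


0b1110011011011011010100001101111. Highest set bit at position 30

30


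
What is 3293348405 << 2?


0b11000100010011001000001000110101 << 2 = 0b1100010001001100100000100011010100 = 13173393620

13173393620


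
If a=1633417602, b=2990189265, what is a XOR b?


1633417602 ^ 2990189265 = 3546370899

3546370899


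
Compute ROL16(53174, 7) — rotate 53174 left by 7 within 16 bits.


Rotate 0b1100111110110110 left by 7 (16-bit) = 0b1101101101100111 = 56167

56167


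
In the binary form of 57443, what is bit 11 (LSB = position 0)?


0b1110000001100011, position 11 = 0

0


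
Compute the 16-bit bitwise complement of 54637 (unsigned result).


~0b1101010101101101 = 0b10101010010010 = 10898 (16-bit unsigned)

10898


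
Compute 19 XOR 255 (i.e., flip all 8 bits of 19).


19 ^ 255 = 236

236


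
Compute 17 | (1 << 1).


17 | (1 << 1) = 17 | 2 = 19

19


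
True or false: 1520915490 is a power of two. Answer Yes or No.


0b1011010101001110101010000100010. Multiple bits set => No

No


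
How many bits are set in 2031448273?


0b1111001000101010111000011010001 has 15 set bits

15


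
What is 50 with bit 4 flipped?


50 ^ (1 << 4) = 50 ^ 16 = 34

34


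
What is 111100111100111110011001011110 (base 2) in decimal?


111100111100111110011001011110 in decimal = 1022617182

1022617182


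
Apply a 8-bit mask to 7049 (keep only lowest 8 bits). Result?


7049 & 255 = 137

137


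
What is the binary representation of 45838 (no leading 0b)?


45838 = 1011001100001110 in binary

1011001100001110


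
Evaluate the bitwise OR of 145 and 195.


0b10010001 | 0b11000011 = 0b11010011 = 211

211


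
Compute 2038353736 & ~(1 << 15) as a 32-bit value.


2038353736 & ~(1 << 15) = 2038320968

2038320968


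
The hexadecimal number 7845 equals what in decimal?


7845 hex = 30789 decimal

30789


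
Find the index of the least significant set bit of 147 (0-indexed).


0b10010011. Lowest set bit at position 0

0


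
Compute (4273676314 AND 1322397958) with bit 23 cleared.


Step 1: 4273676314 & 1322397958 = 1318199298
Step 2: 1318199298 & ~(1 << 23) = 1309810690

1309810690


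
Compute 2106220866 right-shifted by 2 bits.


0b1111101100010100110000101000010 >> 2 = 0b11111011000101001100001010000 = 526555216

526555216


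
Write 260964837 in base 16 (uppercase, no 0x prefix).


260964837 = F8E01E5 hex

F8E01E5


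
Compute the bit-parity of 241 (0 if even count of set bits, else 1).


0b11110001 has 5 ones => parity 1

1


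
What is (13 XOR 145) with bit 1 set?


Step 1: 13 ^ 145 = 156
Step 2: 156 | (1 << 1) = 156 | 2 = 158

158


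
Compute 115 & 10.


0b1110011 & 0b1010 = 0b10 = 2

2


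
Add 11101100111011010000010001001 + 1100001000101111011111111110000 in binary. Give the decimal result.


11101100111011010000010001001 + 1100001000101111011111111110000 = 1111110101101010110000001111001 = 2125815929

2125815929


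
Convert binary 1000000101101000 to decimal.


1000000101101000 in decimal = 33128

33128


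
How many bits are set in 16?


0b10000 has 1 set bits

1


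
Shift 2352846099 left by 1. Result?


0b10001100001111011001010100010011 << 1 = 0b100011000011110110010101000100110 = 4705692198

4705692198


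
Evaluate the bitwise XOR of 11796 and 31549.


0b10111000010100 ^ 0b111101100111101 = 0b101010100101001 = 21801

21801


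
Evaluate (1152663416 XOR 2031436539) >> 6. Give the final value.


Step 1: 1152663416 ^ 2031436539 = 1033993603
Step 2: 1033993603 >> 6 = 16156150

16156150


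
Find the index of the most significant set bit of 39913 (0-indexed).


0b1001101111101001. Highest set bit at position 15

15


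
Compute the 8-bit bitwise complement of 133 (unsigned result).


~0b10000101 = 0b1111010 = 122 (8-bit unsigned)

122


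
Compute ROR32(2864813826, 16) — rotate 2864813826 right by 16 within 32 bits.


Rotate 0b10101010110000011001011100000010 right by 16 (32-bit) = 0b10010111000000101010101011000001 = 2533534401

2533534401


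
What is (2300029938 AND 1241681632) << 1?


Step 1: 2300029938 & 1241681632 = 134384352
Step 2: 134384352 << 1 = 268768704

268768704


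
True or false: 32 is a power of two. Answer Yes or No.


0b100000. Only one bit set => Yes

Yes


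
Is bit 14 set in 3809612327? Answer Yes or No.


0b11100011000100100001001000100111, bit 14 = 0. No

No


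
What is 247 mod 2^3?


247 & 7 = 7

7


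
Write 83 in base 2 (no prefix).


83 = 1010011 in binary

1010011


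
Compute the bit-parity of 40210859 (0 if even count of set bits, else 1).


0b10011001011001000110101011 has 13 ones => parity 1

1


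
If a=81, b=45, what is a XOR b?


81 ^ 45 = 124

124


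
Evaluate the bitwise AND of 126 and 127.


0b1111110 & 0b1111111 = 0b1111110 = 126

126


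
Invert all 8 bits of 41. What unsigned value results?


41 ^ 255 = 214

214


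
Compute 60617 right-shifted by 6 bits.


0b1110110011001001 >> 6 = 0b1110110011 = 947

947


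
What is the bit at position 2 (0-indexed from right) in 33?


0b100001, position 2 = 0

0


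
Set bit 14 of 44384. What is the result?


44384 | (1 << 14) = 44384 | 16384 = 60768

60768


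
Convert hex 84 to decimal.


84 hex = 132 decimal

132


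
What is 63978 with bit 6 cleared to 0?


63978 & ~(1 << 6) = 63914

63914


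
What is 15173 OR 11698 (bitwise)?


0b11101101000101 | 0b10110110110010 = 0b11111111110111 = 16375

16375


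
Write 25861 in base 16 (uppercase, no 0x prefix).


25861 = 6505 hex

6505


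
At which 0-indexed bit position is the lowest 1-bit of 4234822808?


0b11111100011010100100010010011000. Lowest set bit at position 3

3


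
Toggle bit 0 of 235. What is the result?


235 ^ (1 << 0) = 235 ^ 1 = 234

234


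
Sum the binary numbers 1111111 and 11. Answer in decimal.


1111111 + 11 = 10000010 = 130

130


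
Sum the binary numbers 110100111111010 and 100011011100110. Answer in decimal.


110100111111010 + 100011011100110 = 1011000011100000 = 45280

45280


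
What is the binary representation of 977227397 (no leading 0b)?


977227397 = 111010001111110100111010000101 in binary

111010001111110100111010000101


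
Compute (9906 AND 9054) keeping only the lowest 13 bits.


Step 1: 9906 & 9054 = 8722
Step 2: 8722 & 8191 = 530

530


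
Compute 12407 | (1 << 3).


12407 | (1 << 3) = 12407 | 8 = 12415

12415


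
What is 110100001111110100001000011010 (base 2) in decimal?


110100001111110100001000011010 in decimal = 876560922

876560922


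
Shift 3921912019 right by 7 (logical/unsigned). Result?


0b11101001110000111010000011010011 >> 7 = 0b1110100111000011101000001 = 30639937

30639937


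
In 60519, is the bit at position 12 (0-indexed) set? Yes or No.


0b1110110001100111, bit 12 = 0. No

No


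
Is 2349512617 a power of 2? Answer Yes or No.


0b10001100000010101011011110101001. Multiple bits set => No

No


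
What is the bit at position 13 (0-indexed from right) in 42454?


0b1010010111010110, position 13 = 1

1


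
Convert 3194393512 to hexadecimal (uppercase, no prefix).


3194393512 = BE6693A8 hex

BE6693A8


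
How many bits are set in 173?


0b10101101 has 5 set bits

5


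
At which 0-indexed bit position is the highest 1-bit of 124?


0b1111100. Highest set bit at position 6

6


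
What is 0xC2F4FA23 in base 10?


C2F4FA23 hex = 3270834723 decimal

3270834723


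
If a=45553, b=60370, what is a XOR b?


45553 ^ 60370 = 23075

23075


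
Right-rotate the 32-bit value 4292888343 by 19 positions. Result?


Rotate 0b11111111111000000100011100010111 right by 19 (32-bit) = 0b1000111000101111111111111100 = 149094396

149094396


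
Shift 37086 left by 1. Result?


0b1001000011011110 << 1 = 0b10010000110111100 = 74172

74172


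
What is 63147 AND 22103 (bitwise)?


0b1111011010101011 & 0b101011001010111 = 0b101011000000011 = 22019

22019


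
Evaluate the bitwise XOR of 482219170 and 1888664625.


0b11100101111100001010010100010 ^ 0b1110000100100101011110000110001 = 0b1101100001011001010100010010011 = 1814866067

1814866067


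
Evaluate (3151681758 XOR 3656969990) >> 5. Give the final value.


Step 1: 3151681758 ^ 3656969990 = 1646409688
Step 2: 1646409688 >> 5 = 51450302

51450302


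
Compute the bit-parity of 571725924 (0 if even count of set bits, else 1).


0b100010000100111101100001100100 has 12 ones => parity 0

0


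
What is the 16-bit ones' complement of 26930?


26930 ^ 65535 = 38605

38605


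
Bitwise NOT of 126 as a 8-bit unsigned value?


~0b1111110 = 0b10000001 = 129 (8-bit unsigned)

129


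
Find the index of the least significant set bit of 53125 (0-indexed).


0b1100111110000101. Lowest set bit at position 0

0


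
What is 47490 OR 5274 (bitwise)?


0b1011100110000010 | 0b1010010011010 = 0b1011110110011010 = 48538

48538


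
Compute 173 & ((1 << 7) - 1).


173 & 127 = 45

45


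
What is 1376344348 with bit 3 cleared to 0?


1376344348 & ~(1 << 3) = 1376344340

1376344340


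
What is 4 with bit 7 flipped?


4 ^ (1 << 7) = 4 ^ 128 = 132

132


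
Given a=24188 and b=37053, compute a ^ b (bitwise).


24188 ^ 37053 = 52929

52929


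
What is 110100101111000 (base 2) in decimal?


110100101111000 in decimal = 27000

27000


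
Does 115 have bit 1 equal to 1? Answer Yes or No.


0b1110011, bit 1 = 1. Yes

Yes


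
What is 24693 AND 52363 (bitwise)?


0b110000001110101 & 0b1100110010001011 = 0b100000000000001 = 16385

16385


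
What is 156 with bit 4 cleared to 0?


156 & ~(1 << 4) = 140

140


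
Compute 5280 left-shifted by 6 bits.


0b1010010100000 << 6 = 0b1010010100000000000 = 337920

337920


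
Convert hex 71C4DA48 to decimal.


71C4DA48 hex = 1908726344 decimal

1908726344


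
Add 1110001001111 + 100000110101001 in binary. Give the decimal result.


1110001001111 + 100000110101001 = 101110111111000 = 24056

24056


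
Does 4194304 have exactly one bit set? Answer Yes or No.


0b10000000000000000000000. Only one bit set => Yes

Yes


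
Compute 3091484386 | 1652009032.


0b10111000010001000100111011100010 | 0b1100010011101111010100001001000 = 0b11111010011101111110111011101010 = 4202163946

4202163946


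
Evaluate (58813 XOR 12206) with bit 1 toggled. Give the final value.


Step 1: 58813 ^ 12206 = 51731
Step 2: 51731 ^ (1 << 1) = 51731 ^ 2 = 51729

51729


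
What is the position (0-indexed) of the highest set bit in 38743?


0b1001011101010111. Highest set bit at position 15

15


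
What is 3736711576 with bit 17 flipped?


3736711576 ^ (1 << 17) = 3736711576 ^ 131072 = 3736842648

3736842648


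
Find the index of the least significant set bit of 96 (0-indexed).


0b1100000. Lowest set bit at position 5

5


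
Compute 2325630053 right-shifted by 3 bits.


0b10001010100111100100110001100101 >> 3 = 0b10001010100111100100110001100 = 290703756

290703756


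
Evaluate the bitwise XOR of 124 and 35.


0b1111100 ^ 0b100011 = 0b1011111 = 95

95


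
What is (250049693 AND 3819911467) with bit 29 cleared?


Step 1: 250049693 & 3819911467 = 44511241
Step 2: 44511241 & ~(1 << 29) = 44511241

44511241


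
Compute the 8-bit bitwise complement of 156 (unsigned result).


~0b10011100 = 0b1100011 = 99 (8-bit unsigned)

99


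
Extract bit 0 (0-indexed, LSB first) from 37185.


0b1001000101000001, position 0 = 1

1


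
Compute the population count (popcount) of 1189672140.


0b1000110111010001111010011001100 has 16 set bits

16


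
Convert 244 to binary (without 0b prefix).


244 = 11110100 in binary

11110100


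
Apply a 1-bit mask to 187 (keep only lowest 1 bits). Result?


187 & 1 = 1

1


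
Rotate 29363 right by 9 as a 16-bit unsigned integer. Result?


Rotate 0b111001010110011 right by 9 (16-bit) = 0b101100110111001 = 22969

22969


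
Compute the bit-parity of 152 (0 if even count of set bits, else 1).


0b10011000 has 3 ones => parity 1

1


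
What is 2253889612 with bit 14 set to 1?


2253889612 | (1 << 14) = 2253889612 | 16384 = 2253905996

2253905996


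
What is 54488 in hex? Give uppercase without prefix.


54488 = D4D8 hex

D4D8


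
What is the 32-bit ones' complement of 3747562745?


3747562745 ^ 4294967295 = 547404550

547404550


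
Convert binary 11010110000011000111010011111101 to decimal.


11010110000011000111010011111101 in decimal = 3591140605

3591140605


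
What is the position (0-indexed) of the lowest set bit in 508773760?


0b11110010100110100010110000000. Lowest set bit at position 7

7


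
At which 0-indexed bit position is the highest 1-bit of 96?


0b1100000. Highest set bit at position 6

6


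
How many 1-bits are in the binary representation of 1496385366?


0b1011001001100010000011101010110 has 14 set bits

14


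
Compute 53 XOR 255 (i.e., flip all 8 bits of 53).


53 ^ 255 = 202

202


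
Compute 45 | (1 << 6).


45 | (1 << 6) = 45 | 64 = 109

109


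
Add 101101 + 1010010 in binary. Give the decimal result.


101101 + 1010010 = 1111111 = 127

127


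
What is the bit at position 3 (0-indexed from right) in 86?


0b1010110, position 3 = 0

0


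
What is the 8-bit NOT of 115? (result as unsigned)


~0b1110011 = 0b10001100 = 140 (8-bit unsigned)

140


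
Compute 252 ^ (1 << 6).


252 ^ (1 << 6) = 252 ^ 64 = 188

188


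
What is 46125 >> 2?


0b1011010000101101 >> 2 = 0b10110100001011 = 11531

11531


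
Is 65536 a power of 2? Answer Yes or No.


0b10000000000000000. Only one bit set => Yes

Yes


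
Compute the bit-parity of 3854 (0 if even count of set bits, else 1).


0b111100001110 has 7 ones => parity 1

1


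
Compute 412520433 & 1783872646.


0b11000100101101000111111110001 & 0b1101010010100111011110010000110 = 0b1000000100101000110010000000 = 135433344

135433344


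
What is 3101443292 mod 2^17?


3101443292 & 131071 = 17628

17628


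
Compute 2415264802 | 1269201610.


0b10001111111101100000010000100010 | 0b1001011101001100111101011001010 = 0b11001111111101100111111011101010 = 3489038058

3489038058


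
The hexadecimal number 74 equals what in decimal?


74 hex = 116 decimal

116


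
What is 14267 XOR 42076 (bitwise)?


0b11011110111011 ^ 0b1010010001011100 = 0b1001001111100111 = 37863

37863


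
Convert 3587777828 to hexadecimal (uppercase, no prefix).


3587777828 = D5D92524 hex

D5D92524


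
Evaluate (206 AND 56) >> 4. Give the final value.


Step 1: 206 & 56 = 8
Step 2: 8 >> 4 = 0

0


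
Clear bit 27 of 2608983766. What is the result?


2608983766 & ~(1 << 27) = 2474766038

2474766038


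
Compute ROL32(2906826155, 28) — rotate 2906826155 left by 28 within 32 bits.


Rotate 0b10101101010000101010010110101011 left by 28 (32-bit) = 0b10111010110101000010101001011010 = 3134466650

3134466650


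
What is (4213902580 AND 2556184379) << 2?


Step 1: 4213902580 & 2556184379 = 2550662192
Step 2: 2550662192 << 2 = 10202648768

10202648768


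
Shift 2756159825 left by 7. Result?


0b10100100010001111010100101010001 << 7 = 0b101001000100011110101001010100010000000 = 352788457600

352788457600


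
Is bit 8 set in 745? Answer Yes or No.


0b1011101001, bit 8 = 0. No

No


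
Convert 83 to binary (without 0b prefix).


83 = 1010011 in binary

1010011


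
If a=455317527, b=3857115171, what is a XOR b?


455317527 ^ 3857115171 = 4274352180

4274352180


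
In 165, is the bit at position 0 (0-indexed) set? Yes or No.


0b10100101, bit 0 = 1. Yes

Yes


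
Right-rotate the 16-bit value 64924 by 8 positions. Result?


Rotate 0b1111110110011100 right by 8 (16-bit) = 0b1001110011111101 = 40189

40189


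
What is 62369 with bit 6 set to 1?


62369 | (1 << 6) = 62369 | 64 = 62433

62433


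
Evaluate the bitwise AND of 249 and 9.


0b11111001 & 0b1001 = 0b1001 = 9

9


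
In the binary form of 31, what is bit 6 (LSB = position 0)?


0b11111, position 6 = 0

0


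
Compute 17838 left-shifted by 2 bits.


0b100010110101110 << 2 = 0b10001011010111000 = 71352

71352


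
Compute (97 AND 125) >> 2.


Step 1: 97 & 125 = 97
Step 2: 97 >> 2 = 24

24


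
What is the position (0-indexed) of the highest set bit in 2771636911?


0b10100101001100111101001010101111. Highest set bit at position 31

31


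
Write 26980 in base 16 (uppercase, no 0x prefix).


26980 = 6964 hex

6964


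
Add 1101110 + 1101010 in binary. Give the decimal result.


1101110 + 1101010 = 11011000 = 216

216


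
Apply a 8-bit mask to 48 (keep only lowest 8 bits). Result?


48 & 255 = 48

48


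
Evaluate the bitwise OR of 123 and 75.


0b1111011 | 0b1001011 = 0b1111011 = 123

123


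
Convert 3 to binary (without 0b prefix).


3 = 11 in binary

11


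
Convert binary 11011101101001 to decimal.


11011101101001 in decimal = 14185

14185


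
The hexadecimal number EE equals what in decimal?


EE hex = 238 decimal

238


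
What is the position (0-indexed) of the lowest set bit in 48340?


0b1011110011010100. Lowest set bit at position 2

2


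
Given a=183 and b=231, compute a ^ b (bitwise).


183 ^ 231 = 80

80


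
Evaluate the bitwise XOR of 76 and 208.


0b1001100 ^ 0b11010000 = 0b10011100 = 156

156


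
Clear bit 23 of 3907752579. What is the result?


3907752579 & ~(1 << 23) = 3899363971

3899363971


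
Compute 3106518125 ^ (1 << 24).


3106518125 ^ (1 << 24) = 3106518125 ^ 16777216 = 3089740909

3089740909


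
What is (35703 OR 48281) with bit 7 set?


Step 1: 35703 | 48281 = 49151
Step 2: 49151 | (1 << 7) = 49151 | 128 = 49151

49151


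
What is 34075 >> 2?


0b1000010100011011 >> 2 = 0b10000101000110 = 8518

8518


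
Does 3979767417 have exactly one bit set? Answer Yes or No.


0b11101101001101100110111001111001. Multiple bits set => No

No


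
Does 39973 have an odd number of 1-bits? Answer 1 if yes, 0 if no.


0b1001110000100101 has 7 ones => parity 1

1


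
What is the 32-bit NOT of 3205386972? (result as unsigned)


~0b10111111000011100101001011011100 = 0b1000000111100011010110100100011 = 1089580323 (32-bit unsigned)

1089580323


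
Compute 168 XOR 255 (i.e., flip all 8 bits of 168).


168 ^ 255 = 87

87


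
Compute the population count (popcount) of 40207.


0b1001110100001111 has 9 set bits

9


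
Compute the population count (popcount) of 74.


0b1001010 has 3 set bits

3


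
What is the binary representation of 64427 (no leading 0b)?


64427 = 1111101110101011 in binary

1111101110101011


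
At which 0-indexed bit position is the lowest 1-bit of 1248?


0b10011100000. Lowest set bit at position 5

5


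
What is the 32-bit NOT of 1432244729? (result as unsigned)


~0b1010101010111100101000111111001 = 0b10101010101000011010111000000110 = 2862722566 (32-bit unsigned)

2862722566


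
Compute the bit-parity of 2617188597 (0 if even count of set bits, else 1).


0b10011011111111110010000011110101 has 20 ones => parity 0

0


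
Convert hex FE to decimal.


FE hex = 254 decimal

254


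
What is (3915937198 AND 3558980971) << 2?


Step 1: 3915937198 & 3558980971 = 3223336234
Step 2: 3223336234 << 2 = 12893344936

12893344936


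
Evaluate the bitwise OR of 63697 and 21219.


0b1111100011010001 | 0b101001011100011 = 0b1111101011110011 = 64243

64243


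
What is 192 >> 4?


0b11000000 >> 4 = 0b1100 = 12

12


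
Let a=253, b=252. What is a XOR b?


253 ^ 252 = 1

1


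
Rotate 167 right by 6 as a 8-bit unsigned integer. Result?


Rotate 0b10100111 right by 6 (8-bit) = 0b10011110 = 158

158


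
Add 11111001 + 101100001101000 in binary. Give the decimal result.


11111001 + 101100001101000 = 101100101100001 = 22881

22881


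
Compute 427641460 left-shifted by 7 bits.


0b11001011111010100101001110100 << 7 = 0b110010111110101001010011101000000000 = 54738106880

54738106880


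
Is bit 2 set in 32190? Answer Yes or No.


0b111110110111110, bit 2 = 1. Yes

Yes


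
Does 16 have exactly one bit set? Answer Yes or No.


0b10000. Only one bit set => Yes

Yes


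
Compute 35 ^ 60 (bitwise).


0b100011 ^ 0b111100 = 0b11111 = 31

31


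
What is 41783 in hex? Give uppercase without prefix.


41783 = A337 hex

A337


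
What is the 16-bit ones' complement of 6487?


6487 ^ 65535 = 59048

59048


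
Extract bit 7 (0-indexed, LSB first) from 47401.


0b1011100100101001, position 7 = 0

0


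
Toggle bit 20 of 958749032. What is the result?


958749032 ^ (1 << 20) = 958749032 ^ 1048576 = 959797608

959797608


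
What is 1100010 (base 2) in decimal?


1100010 in decimal = 98

98


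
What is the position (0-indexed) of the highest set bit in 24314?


0b101111011111010. Highest set bit at position 14

14


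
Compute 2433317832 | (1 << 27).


2433317832 | (1 << 27) = 2433317832 | 134217728 = 2567535560

2567535560


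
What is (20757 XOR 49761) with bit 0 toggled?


Step 1: 20757 ^ 49761 = 37748
Step 2: 37748 ^ (1 << 0) = 37748 ^ 1 = 37749

37749


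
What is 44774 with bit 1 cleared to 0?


44774 & ~(1 << 1) = 44772

44772


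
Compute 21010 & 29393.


0b101001000010010 & 0b111001011010001 = 0b101001000010000 = 21008

21008


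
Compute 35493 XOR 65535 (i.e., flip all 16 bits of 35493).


35493 ^ 65535 = 30042

30042


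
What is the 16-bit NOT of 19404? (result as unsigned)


~0b100101111001100 = 0b1011010000110011 = 46131 (16-bit unsigned)

46131


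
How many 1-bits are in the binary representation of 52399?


0b1100110010101111 has 10 set bits

10


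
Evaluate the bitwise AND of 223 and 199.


0b11011111 & 0b11000111 = 0b11000111 = 199

199


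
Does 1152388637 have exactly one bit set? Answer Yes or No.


0b1000100101100000000111000011101. Multiple bits set => No

No


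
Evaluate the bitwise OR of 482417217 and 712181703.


0b11100110000010001101001000001 | 0b101010011100110000011111000111 = 0b111110111100110001111111000111 = 1056120775

1056120775


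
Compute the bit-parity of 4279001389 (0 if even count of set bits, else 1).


0b11111111000011000110000100101101 has 17 ones => parity 1

1


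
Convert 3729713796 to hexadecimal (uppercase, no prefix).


3729713796 = DE4EEA84 hex

DE4EEA84


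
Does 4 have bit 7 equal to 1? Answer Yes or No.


0b100, bit 7 = 0. No

No


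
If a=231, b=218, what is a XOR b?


231 ^ 218 = 61

61


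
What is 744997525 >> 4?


0b101100011001111100001010010101 >> 4 = 0b10110001100111110000101001 = 46562345

46562345


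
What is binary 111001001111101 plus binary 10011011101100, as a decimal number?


111001001111101 + 10011011101100 = 1001100101101001 = 39273

39273


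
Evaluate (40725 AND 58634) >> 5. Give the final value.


Step 1: 40725 & 58634 = 34048
Step 2: 34048 >> 5 = 1064

1064


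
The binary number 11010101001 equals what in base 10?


11010101001 in decimal = 1705

1705


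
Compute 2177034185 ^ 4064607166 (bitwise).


0b10000001110000101110011111001001 ^ 0b11110010010001001111101110111110 = 0b1110011100001100001110001110111 = 1938168951

1938168951


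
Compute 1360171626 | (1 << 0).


1360171626 | (1 << 0) = 1360171626 | 1 = 1360171627

1360171627


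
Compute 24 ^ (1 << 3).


24 ^ (1 << 3) = 24 ^ 8 = 16

16


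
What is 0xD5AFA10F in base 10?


D5AFA10F hex = 3585057039 decimal

3585057039


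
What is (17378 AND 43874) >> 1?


Step 1: 17378 & 43874 = 866
Step 2: 866 >> 1 = 433

433


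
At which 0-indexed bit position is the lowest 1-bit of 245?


0b11110101. Lowest set bit at position 0

0


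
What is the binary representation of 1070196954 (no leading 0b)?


1070196954 = 111111110010011110100011011010 in binary

111111110010011110100011011010


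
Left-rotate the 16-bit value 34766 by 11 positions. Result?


Rotate 0b1000011111001110 left by 11 (16-bit) = 0b111010000111110 = 29758

29758


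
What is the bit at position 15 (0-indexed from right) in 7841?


0b1111010100001, position 15 = 0

0


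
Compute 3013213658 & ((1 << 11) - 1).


3013213658 & 2047 = 1498

1498


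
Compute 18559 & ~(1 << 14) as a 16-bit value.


18559 & ~(1 << 14) = 2175

2175


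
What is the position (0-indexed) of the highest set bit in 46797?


0b1011011011001101. Highest set bit at position 15

15


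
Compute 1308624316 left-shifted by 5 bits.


0b1001110000000000000010110111100 << 5 = 0b100111000000000000001011011110000000 = 41875978112

41875978112


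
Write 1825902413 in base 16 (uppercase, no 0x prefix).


1825902413 = 6CD50F4D hex

6CD50F4D


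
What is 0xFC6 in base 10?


FC6 hex = 4038 decimal

4038


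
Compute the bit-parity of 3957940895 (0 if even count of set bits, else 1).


0b11101011111010010110001010011111 has 20 ones => parity 0

0


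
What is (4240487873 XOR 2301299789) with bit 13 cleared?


Step 1: 4240487873 ^ 2301299789 = 1978382732
Step 2: 1978382732 & ~(1 << 13) = 1978374540

1978374540


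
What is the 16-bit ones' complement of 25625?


25625 ^ 65535 = 39910

39910


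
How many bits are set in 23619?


0b101110001000011 has 7 set bits

7


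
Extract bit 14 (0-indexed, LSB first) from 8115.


0b1111110110011, position 14 = 0

0


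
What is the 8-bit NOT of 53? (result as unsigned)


~0b110101 = 0b11001010 = 202 (8-bit unsigned)

202


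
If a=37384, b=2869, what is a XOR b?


37384 ^ 2869 = 39229

39229


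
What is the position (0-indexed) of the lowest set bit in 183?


0b10110111. Lowest set bit at position 0

0


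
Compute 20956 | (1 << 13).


20956 | (1 << 13) = 20956 | 8192 = 29148

29148


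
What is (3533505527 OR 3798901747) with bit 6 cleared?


Step 1: 3533505527 | 3798901747 = 4076839927
Step 2: 4076839927 & ~(1 << 6) = 4076839863

4076839863


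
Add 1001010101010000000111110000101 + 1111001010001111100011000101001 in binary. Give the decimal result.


1001010101010000000111110000101 + 1111001010001111100011000101001 = 11000011111011111101010110101110 = 3287274926

3287274926


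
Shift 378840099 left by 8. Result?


0b10110100101001010010000100011 << 8 = 0b1011010010100101001000010001100000000 = 96983065344

96983065344


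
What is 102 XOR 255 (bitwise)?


0b1100110 ^ 0b11111111 = 0b10011001 = 153

153


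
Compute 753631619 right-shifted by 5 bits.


0b101100111010111000000110000011 >> 5 = 0b1011001110101110000001100 = 23550988

23550988


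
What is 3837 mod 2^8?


3837 & 255 = 253

253


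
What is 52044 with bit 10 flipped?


52044 ^ (1 << 10) = 52044 ^ 1024 = 53068

53068


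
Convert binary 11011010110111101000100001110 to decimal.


11011010110111101000100001110 in decimal = 459002126

459002126


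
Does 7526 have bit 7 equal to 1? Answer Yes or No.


0b1110101100110, bit 7 = 0. No

No


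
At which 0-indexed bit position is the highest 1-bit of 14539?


0b11100011001011. Highest set bit at position 13

13


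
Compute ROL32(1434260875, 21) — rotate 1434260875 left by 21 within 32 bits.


Rotate 0b1010101011111010001010110001011 left by 21 (32-bit) = 0b10110001011010101010111110100010 = 2976559010

2976559010


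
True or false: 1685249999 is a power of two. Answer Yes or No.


0b1100100011100101101111111001111. Multiple bits set => No

No


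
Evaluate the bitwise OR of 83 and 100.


0b1010011 | 0b1100100 = 0b1110111 = 119

119


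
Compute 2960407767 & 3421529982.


0b10110000011101000011110011010111 & 0b11001011111100000110011101111110 = 0b10000000011100000010010001010110 = 2154832982

2154832982


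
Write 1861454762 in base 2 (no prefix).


1861454762 = 1101110111100111000101110101010 in binary

1101110111100111000101110101010


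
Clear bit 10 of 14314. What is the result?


14314 & ~(1 << 10) = 13290

13290


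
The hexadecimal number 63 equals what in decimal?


63 hex = 99 decimal

99


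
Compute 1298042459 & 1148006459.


0b1001101010111101000111001011011 & 0b1000100011011010011000000111011 = 0b1000100010011000000000000011011 = 1145831451

1145831451


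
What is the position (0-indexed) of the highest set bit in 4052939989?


0b11110001100100101111010011010101. Highest set bit at position 31

31


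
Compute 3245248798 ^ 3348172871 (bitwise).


0b11000001011011101001000100011110 ^ 0b11000111100100010001000001000111 = 0b110111111111000000101011001 = 117408089

117408089


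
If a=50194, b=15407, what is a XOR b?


50194 ^ 15407 = 63549

63549


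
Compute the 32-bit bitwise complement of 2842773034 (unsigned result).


~0b10101001011100010100011000101010 = 0b1010110100011101011100111010101 = 1452194261 (32-bit unsigned)

1452194261


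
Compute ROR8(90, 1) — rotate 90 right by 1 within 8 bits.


Rotate 0b1011010 right by 1 (8-bit) = 0b101101 = 45

45


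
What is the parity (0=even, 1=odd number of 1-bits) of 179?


0b10110011 has 5 ones => parity 1

1


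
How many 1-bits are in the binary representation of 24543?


0b101111111011111 has 13 set bits

13


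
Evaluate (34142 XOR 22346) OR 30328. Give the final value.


Step 1: 34142 ^ 22346 = 53780
Step 2: 53780 | 30328 = 63100

63100


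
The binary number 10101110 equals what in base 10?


10101110 in decimal = 174

174


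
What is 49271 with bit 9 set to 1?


49271 | (1 << 9) = 49271 | 512 = 49783

49783


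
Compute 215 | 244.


0b11010111 | 0b11110100 = 0b11110111 = 247

247


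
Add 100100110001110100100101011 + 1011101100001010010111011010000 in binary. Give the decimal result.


100100110001110100100101011 + 1011101100001010010111011010000 = 1100010000111100001011111111011 = 1646139387

1646139387


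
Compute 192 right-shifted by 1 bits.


0b11000000 >> 1 = 0b1100000 = 96

96


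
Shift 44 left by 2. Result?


0b101100 << 2 = 0b10110000 = 176

176


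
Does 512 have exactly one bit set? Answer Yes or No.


0b1000000000. Only one bit set => Yes

Yes


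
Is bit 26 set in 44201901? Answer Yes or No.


0b10101000100111011110101101, bit 26 = 0. No

No


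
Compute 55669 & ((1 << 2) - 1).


55669 & 3 = 1

1


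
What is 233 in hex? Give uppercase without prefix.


233 = E9 hex

E9


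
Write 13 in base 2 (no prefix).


13 = 1101 in binary

1101


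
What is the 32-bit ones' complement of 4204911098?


4204911098 ^ 4294967295 = 90056197

90056197


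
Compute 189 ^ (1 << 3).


189 ^ (1 << 3) = 189 ^ 8 = 181

181


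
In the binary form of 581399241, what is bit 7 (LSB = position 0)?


0b100010101001110111001011001001, position 7 = 1

1


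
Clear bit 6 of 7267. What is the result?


7267 & ~(1 << 6) = 7203

7203


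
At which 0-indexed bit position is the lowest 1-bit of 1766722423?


0b1101001010011100000101101110111. Lowest set bit at position 0

0


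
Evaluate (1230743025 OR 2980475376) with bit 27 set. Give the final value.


Step 1: 1230743025 | 2980475376 = 4194301425
Step 2: 4194301425 | (1 << 27) = 4194301425 | 134217728 = 4194301425

4194301425
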